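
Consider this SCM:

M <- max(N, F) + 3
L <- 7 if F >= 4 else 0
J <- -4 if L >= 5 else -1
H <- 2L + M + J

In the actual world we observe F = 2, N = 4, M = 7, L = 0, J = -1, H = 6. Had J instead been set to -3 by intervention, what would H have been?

The intervention breaks the incoming arrows to J: J <- -4 if L >= 5 else -1 no longer applies, and J = -3.
M = max(N, F) + 3  [with N=4, F=2]  = 7
L = 7 if F >= 4 else 0  [with F=2]  = 0
H = 2L + M + J  [with L=0, M=7, J=-3]  = 4

4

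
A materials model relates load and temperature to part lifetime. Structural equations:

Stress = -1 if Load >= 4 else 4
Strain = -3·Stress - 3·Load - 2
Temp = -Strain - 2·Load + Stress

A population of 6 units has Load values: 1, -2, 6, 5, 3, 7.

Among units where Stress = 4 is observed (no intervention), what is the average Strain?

-16

E[Strain|Stress=4] averages over only the 3 units with Stress=4 (Load = 1, -2, 3): Strain = -17, -8, -23, mean -16.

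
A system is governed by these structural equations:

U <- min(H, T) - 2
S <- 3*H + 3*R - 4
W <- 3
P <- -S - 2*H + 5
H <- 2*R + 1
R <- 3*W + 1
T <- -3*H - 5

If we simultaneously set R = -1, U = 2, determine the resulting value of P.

Under do(R = -1, U = 2), each intervened variable's structural equation is replaced by its fixed value.
H = 2*R + 1  [with R=-1]  = -1
S = 3*H + 3*R - 4  [with H=-1, R=-1]  = -10
P = -S - 2*H + 5  [with S=-10, H=-1]  = 17

17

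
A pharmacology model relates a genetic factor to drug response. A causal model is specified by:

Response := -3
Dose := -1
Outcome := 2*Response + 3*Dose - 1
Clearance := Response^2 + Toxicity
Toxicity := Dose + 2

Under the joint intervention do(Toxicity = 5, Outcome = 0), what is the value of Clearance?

14

The joint intervention fixes Toxicity = 5, Outcome = 0, removing each variable's own equation.
Clearance = Response^2 + Toxicity  [with Response=-3, Toxicity=5]  = 14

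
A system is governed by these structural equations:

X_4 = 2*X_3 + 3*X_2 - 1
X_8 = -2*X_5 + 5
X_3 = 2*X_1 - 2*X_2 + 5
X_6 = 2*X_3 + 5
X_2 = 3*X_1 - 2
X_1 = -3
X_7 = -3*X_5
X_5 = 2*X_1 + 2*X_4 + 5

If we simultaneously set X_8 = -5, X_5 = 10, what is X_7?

-30

Under do(X_8 = -5, X_5 = 10), each intervened variable's structural equation is replaced by its fixed value.
X_7 = -3*X_5  [with X_5=10]  = -30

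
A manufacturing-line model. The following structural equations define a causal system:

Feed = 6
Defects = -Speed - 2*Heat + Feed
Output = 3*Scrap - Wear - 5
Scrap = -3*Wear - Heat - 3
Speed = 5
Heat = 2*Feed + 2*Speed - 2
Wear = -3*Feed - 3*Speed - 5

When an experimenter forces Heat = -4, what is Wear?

The intervention breaks the incoming arrows to Heat: Heat = 2*Feed + 2*Speed - 2 no longer applies, and Heat = -4.
Wear is not downstream of the intervention, so its value is determined by the original equations.
Wear = -3*Feed - 3*Speed - 5  [with Feed=6, Speed=5]  = -38

-38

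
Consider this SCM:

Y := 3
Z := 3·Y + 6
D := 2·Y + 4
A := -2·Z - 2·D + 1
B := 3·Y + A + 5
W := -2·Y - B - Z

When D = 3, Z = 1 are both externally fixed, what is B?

Setting D = 3, Z = 1 by intervention discards those variables' equations.
A = -2·Z - 2·D + 1  [with Z=1, D=3]  = -7
B = 3·Y + A + 5  [with Y=3, A=-7]  = 7

7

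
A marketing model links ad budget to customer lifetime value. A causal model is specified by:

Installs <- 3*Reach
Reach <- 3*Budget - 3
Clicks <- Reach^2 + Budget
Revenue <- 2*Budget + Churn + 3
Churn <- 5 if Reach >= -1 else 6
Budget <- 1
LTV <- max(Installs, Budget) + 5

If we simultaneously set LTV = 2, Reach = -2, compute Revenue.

Under do(LTV = 2, Reach = -2), each intervened variable's structural equation is replaced by its fixed value.
Churn = 5 if Reach >= -1 else 6  [with Reach=-2]  = 6
Revenue = 2*Budget + Churn + 3  [with Budget=1, Churn=6]  = 11

11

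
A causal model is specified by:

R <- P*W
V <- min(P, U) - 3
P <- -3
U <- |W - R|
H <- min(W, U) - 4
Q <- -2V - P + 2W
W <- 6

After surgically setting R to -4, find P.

-3

Under do(R=-4), the mechanism R <- P*W is discarded; R is fixed at -4.
P is not downstream of the intervention, so its value is determined by the original equations.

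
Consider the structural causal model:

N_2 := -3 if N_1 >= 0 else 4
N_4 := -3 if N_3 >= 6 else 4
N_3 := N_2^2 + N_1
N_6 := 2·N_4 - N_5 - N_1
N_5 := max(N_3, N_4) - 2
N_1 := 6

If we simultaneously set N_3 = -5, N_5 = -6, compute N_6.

Setting N_3 = -5, N_5 = -6 by intervention discards those variables' equations.
N_4 = -3 if N_3 >= 6 else 4  [with N_3=-5]  = 4
N_6 = 2·N_4 - N_5 - N_1  [with N_4=4, N_5=-6, N_1=6]  = 8

8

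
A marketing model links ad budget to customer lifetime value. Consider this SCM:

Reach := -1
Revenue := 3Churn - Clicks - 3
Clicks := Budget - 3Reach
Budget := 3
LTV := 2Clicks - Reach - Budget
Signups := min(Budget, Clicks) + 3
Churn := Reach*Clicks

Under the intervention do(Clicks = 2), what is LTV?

2

The intervention breaks the incoming arrows to Clicks: Clicks := Budget - 3Reach no longer applies, and Clicks = 2.
LTV = 2Clicks - Reach - Budget  [with Clicks=2, Reach=-1, Budget=3]  = 2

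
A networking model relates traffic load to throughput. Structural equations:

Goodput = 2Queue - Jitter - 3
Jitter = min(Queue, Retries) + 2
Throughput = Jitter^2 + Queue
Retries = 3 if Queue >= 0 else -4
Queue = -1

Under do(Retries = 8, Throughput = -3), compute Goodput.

Setting Retries = 8, Throughput = -3 by intervention discards those variables' equations.
Jitter = min(Queue, Retries) + 2  [with Queue=-1, Retries=8]  = 1
Goodput = 2Queue - Jitter - 3  [with Queue=-1, Jitter=1]  = -6

-6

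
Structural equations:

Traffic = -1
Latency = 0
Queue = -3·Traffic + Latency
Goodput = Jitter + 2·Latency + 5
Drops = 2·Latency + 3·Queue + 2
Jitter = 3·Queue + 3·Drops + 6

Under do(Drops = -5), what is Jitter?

Intervening sets Drops = -5 and removes its equation (Drops = 2·Latency + 3·Queue + 2).
Queue = -3·Traffic + Latency  [with Traffic=-1, Latency=0]  = 3
Jitter = 3·Queue + 3·Drops + 6  [with Queue=3, Drops=-5]  = 0

0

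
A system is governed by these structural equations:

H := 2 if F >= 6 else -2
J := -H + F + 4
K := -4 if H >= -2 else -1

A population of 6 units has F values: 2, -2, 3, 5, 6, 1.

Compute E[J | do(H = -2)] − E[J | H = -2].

0.7

Every unit gets H=-2 under the intervention. J values become 8, 4, 9, 11, 12, 7; E[J|do(H=-2)] = 8.5.
Conditioning on H=-2 selects the 5 unit(s) with F ∈ {2, -2, 3, 5, 1}. Their J values: 8, 4, 9, 11, 7. Mean = 7.8.
Difference = 8.5 − 7.8 = 0.7.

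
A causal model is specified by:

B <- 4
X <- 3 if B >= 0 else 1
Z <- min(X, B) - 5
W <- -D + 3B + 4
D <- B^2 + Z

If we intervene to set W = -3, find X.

3

Under do(W=-3), the mechanism W <- -D + 3B + 4 is discarded; W is fixed at -3.
No directed path runs from W to X, so X keeps its natural value.
X = 3 if B >= 0 else 1  [with B=4]  = 3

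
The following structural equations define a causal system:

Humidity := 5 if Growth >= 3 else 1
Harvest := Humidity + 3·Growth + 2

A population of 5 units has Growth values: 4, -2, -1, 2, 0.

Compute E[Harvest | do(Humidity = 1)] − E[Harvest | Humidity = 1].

2.55

Under do(Humidity=1), Humidity's equation is replaced by Humidity=1 for every unit. Per-unit Harvest: 15, -3, 0, 9, 3. Mean = 4.8.
Observing Humidity=1 restricts to units where Humidity's equation naturally yields 1: Growth ∈ {-2, -1, 2, 0}. In that subpopulation Harvest = -3, 0, 9, 3, mean 2.25.
Difference = 4.8 − 2.25 = 2.55.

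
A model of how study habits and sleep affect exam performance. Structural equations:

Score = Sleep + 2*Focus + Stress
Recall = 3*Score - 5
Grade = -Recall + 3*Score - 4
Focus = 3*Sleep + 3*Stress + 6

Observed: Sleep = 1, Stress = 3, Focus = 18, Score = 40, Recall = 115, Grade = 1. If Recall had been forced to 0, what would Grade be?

The intervention breaks the incoming arrows to Recall: Recall = 3*Score - 5 no longer applies, and Recall = 0.
Focus = 3*Sleep + 3*Stress + 6  [with Sleep=1, Stress=3]  = 18
Score = Sleep + 2*Focus + Stress  [with Sleep=1, Focus=18, Stress=3]  = 40
Grade = -Recall + 3*Score - 4  [with Recall=0, Score=40]  = 116

116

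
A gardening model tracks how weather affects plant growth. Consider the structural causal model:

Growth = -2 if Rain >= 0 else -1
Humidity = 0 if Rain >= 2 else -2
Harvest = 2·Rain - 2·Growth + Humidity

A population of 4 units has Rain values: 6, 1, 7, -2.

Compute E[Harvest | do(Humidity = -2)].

Under do(Humidity=-2), Humidity's equation is replaced by Humidity=-2 for every unit. Per-unit Harvest: 14, 4, 16, -4. Mean = 7.5.

7.5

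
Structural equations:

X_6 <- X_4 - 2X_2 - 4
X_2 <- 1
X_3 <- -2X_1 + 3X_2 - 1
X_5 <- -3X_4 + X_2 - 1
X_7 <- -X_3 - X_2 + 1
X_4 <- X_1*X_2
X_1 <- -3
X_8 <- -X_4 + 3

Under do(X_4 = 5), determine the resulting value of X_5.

-15

Intervening sets X_4 = 5 and removes its equation (X_4 <- X_1*X_2).
X_5 = -3X_4 + X_2 - 1  [with X_4=5, X_2=1]  = -15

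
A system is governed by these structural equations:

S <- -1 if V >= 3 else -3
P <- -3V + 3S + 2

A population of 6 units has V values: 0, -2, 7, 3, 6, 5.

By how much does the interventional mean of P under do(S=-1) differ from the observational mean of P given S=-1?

6.25

Under do(S=-1), S's equation is replaced by S=-1 for every unit. Per-unit P: -1, 5, -22, -10, -19, -16. Mean = -10.5.
Observing S=-1 restricts to units where S's equation naturally yields -1: V ∈ {7, 3, 6, 5}. In that subpopulation P = -22, -10, -19, -16, mean -16.75.
Difference = -10.5 − (-16.75) = 6.25.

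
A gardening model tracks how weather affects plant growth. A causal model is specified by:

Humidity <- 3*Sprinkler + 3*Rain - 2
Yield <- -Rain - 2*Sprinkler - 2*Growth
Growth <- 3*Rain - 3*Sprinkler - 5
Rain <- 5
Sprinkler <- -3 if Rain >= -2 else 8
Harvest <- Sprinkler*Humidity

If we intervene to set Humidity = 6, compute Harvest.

-18

Under do(Humidity=6), the mechanism Humidity <- 3*Sprinkler + 3*Rain - 2 is discarded; Humidity is fixed at 6.
Sprinkler = -3 if Rain >= -2 else 8  [with Rain=5]  = -3
Harvest = Sprinkler*Humidity  [with Sprinkler=-3, Humidity=6]  = -18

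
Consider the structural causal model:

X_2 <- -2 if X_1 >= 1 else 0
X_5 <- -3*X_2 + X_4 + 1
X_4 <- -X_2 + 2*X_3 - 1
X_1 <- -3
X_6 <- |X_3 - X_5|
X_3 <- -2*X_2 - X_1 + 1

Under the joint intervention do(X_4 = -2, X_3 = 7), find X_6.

8

The joint intervention fixes X_4 = -2, X_3 = 7, removing each variable's own equation.
X_2 = -2 if X_1 >= 1 else 0  [with X_1=-3]  = 0
X_5 = -3*X_2 + X_4 + 1  [with X_2=0, X_4=-2]  = -1
X_6 = |X_3 - X_5|  [with X_3=7, X_5=-1]  = 8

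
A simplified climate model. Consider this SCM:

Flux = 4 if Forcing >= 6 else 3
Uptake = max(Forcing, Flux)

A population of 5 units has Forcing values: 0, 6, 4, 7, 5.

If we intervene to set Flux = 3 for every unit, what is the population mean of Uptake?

5

Under do(Flux=3), Flux's equation is replaced by Flux=3 for every unit. Per-unit Uptake: 3, 6, 4, 7, 5. Mean = 5.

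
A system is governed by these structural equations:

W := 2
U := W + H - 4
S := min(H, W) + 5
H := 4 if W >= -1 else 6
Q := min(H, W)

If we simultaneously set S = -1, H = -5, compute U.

Setting S = -1, H = -5 by intervention discards those variables' equations.
U = W + H - 4  [with W=2, H=-5]  = -7

-7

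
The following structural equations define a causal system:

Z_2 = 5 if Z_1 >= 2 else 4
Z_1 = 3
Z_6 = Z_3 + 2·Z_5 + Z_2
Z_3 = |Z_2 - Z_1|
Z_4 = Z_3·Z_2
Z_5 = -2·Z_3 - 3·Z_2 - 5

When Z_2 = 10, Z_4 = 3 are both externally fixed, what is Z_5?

Setting Z_2 = 10, Z_4 = 3 by intervention discards those variables' equations.
Z_3 = |Z_2 - Z_1|  [with Z_2=10, Z_1=3]  = 7
Z_5 = -2·Z_3 - 3·Z_2 - 5  [with Z_3=7, Z_2=10]  = -49

-49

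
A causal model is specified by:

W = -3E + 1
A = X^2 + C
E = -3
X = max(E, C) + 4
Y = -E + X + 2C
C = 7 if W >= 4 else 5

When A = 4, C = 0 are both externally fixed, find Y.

The joint intervention fixes A = 4, C = 0, removing each variable's own equation.
X = max(E, C) + 4  [with E=-3, C=0]  = 4
Y = -E + X + 2C  [with E=-3, X=4, C=0]  = 7

7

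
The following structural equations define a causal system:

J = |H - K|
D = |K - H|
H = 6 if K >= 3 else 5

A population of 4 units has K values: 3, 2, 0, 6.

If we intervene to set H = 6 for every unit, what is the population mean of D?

3.25

do(H=6) breaks H's dependence on K. With H=6 fixed, D across the units is 3, 4, 6, 0, mean 3.25.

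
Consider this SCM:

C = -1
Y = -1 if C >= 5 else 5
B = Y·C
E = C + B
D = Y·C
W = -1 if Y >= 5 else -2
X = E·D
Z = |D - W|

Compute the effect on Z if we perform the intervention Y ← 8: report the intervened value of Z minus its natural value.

3

do(Y=8) replaces the equation Y = -1 if C >= 5 else 5 with the constant Y = 8.
D = Y·C  [with Y=8, C=-1]  = -8
W = -1 if Y >= 5 else -2  [with Y=8]  = -1
Z = |D - W|  [with D=-8, W=-1]  = 7
Without intervention: Y = -1 if C >= 5 else 5  [with C=-1]  = 5; D = Y·C  [with Y=5, C=-1]  = -5; W = -1 if Y >= 5 else -2  [with Y=5]  = -1; Z = |D - W|  [with D=-5, W=-1]  = 4.
Change = 7 − 4 = 3.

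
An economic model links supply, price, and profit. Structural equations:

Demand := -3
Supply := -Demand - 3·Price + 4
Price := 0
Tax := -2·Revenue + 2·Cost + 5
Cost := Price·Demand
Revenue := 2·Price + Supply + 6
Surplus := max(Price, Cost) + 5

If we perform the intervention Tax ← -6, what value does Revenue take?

13

do(Tax=-6) replaces the equation Tax := -2·Revenue + 2·Cost + 5 with the constant Tax = -6.
Since Revenue is not a descendant of the intervened variable, it is unaffected.
Supply = -Demand - 3·Price + 4  [with Demand=-3, Price=0]  = 7
Revenue = 2·Price + Supply + 6  [with Price=0, Supply=7]  = 13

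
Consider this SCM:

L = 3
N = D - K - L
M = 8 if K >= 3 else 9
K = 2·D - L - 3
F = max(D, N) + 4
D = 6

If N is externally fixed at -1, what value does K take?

6

Under do(N=-1), the mechanism N = D - K - L is discarded; N is fixed at -1.
Since K is not a descendant of the intervened variable, it is unaffected.
K = 2·D - L - 3  [with D=6, L=3]  = 6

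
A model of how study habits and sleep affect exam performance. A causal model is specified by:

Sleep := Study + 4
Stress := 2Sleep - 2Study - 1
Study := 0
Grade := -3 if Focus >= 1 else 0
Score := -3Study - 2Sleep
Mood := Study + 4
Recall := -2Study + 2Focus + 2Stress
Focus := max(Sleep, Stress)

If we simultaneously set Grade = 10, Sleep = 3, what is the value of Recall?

20

The joint intervention fixes Grade = 10, Sleep = 3, removing each variable's own equation.
Stress = 2Sleep - 2Study - 1  [with Sleep=3, Study=0]  = 5
Focus = max(Sleep, Stress)  [with Sleep=3, Stress=5]  = 5
Recall = -2Study + 2Focus + 2Stress  [with Study=0, Focus=5, Stress=5]  = 20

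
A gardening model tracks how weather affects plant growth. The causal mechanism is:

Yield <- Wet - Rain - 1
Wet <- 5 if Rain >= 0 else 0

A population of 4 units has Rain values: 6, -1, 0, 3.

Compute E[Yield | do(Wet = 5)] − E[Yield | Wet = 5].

do(Wet=5) breaks Wet's dependence on Rain. With Wet=5 fixed, Yield across the units is -2, 5, 4, 1, mean 2.
Observing Wet=5 restricts to units where Wet's equation naturally yields 5: Rain ∈ {6, 0, 3}. In that subpopulation Yield = -2, 4, 1, mean 1.
Difference = 2 − 1 = 1.

1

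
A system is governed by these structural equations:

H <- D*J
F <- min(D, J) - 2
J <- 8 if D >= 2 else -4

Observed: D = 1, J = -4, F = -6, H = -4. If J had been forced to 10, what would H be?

10

Under do(J=10), the mechanism J <- 8 if D >= 2 else -4 is discarded; J is fixed at 10.
H = D*J  [with D=1, J=10]  = 10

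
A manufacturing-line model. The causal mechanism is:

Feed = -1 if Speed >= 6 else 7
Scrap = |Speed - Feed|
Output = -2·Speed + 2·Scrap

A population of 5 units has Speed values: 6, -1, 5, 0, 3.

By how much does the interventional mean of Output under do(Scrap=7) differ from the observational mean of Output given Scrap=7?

0.8

The intervention sets Scrap=7 in all 5 units regardless of Speed. Recomputing Output per unit gives 2, 16, 4, 14, 8; average 8.8.
Observing Scrap=7 restricts to units where Scrap's equation naturally yields 7: Speed ∈ {6, 0}. In that subpopulation Output = 2, 14, mean 8.
Difference = 8.8 − 8 = 0.8.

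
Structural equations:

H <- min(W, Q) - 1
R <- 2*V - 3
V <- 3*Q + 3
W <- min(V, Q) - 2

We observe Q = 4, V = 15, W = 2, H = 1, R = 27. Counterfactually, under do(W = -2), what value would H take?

-3

The intervention breaks the incoming arrows to W: W <- min(V, Q) - 2 no longer applies, and W = -2.
H = min(W, Q) - 1  [with W=-2, Q=4]  = -3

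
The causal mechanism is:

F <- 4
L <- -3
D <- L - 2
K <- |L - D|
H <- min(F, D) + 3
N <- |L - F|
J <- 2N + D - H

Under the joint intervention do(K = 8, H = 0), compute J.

Under do(K = 8, H = 0), each intervened variable's structural equation is replaced by its fixed value.
N = |L - F|  [with L=-3, F=4]  = 7
D = L - 2  [with L=-3]  = -5
J = 2N + D - H  [with N=7, D=-5, H=0]  = 9

9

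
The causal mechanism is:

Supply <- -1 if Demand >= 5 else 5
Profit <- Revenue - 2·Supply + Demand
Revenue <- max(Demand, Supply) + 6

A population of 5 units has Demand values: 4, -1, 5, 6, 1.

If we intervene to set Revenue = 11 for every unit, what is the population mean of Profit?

8.8

Under do(Revenue=11), Revenue's equation is replaced by Revenue=11 for every unit. Per-unit Profit: 5, 0, 18, 19, 2. Mean = 8.8.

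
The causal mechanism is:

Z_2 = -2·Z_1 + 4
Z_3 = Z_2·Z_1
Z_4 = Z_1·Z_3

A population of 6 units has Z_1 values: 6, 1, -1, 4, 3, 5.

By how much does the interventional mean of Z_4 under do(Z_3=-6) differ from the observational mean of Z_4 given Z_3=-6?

-12

Under do(Z_3=-6), Z_3's equation is replaced by Z_3=-6 for every unit. Per-unit Z_4: -36, -6, 6, -24, -18, -30. Mean = -18.
Conditioning on Z_3=-6 selects the 2 unit(s) with Z_1 ∈ {-1, 3}. Their Z_4 values: 6, -18. Mean = -6.
Difference = -18 − (-6) = -12.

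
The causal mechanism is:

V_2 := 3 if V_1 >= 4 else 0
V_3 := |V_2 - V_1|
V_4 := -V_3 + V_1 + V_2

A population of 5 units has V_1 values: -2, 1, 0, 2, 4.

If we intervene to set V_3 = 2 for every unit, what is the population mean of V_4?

-0.4

The intervention sets V_3=2 in all 5 units regardless of V_1. Recomputing V_4 per unit gives -4, -1, -2, 0, 5; average -0.4.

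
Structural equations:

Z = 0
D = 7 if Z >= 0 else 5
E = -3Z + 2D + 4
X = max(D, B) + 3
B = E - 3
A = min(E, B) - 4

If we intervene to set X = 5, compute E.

18

do(X=5) replaces the equation X = max(D, B) + 3 with the constant X = 5.
E is not downstream of the intervention, so its value is determined by the original equations.
D = 7 if Z >= 0 else 5  [with Z=0]  = 7
E = -3Z + 2D + 4  [with Z=0, D=7]  = 18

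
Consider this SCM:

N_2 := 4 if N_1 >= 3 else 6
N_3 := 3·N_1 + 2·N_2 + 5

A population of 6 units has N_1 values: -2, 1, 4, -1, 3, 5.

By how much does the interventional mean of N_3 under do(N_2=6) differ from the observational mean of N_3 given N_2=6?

7

Under do(N_2=6), N_2's equation is replaced by N_2=6 for every unit. Per-unit N_3: 11, 20, 29, 14, 26, 32. Mean = 22.
Observing N_2=6 restricts to units where N_2's equation naturally yields 6: N_1 ∈ {-2, 1, -1}. In that subpopulation N_3 = 11, 20, 14, mean 15.
Difference = 22 − 15 = 7.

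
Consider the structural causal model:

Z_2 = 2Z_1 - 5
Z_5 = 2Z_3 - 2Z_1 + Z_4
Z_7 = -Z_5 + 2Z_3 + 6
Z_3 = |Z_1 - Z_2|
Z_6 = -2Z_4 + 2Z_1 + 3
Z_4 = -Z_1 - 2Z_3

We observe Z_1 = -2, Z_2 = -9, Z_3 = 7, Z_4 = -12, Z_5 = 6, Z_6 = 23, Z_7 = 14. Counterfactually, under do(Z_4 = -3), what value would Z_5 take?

15

Intervening sets Z_4 = -3 and removes its equation (Z_4 = -Z_1 - 2Z_3).
Z_2 = 2Z_1 - 5  [with Z_1=-2]  = -9
Z_3 = |Z_1 - Z_2|  [with Z_1=-2, Z_2=-9]  = 7
Z_5 = 2Z_3 - 2Z_1 + Z_4  [with Z_3=7, Z_1=-2, Z_4=-3]  = 15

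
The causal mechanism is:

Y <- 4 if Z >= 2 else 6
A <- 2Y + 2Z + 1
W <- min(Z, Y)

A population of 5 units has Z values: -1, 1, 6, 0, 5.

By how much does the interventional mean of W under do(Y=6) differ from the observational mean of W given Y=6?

2.2

Every unit gets Y=6 under the intervention. W values become -1, 1, 6, 0, 5; E[W|do(Y=6)] = 2.2.
Conditioning on Y=6 selects the 3 unit(s) with Z ∈ {-1, 1, 0}. Their W values: -1, 1, 0. Mean = 0.
Difference = 2.2 − 0 = 2.2.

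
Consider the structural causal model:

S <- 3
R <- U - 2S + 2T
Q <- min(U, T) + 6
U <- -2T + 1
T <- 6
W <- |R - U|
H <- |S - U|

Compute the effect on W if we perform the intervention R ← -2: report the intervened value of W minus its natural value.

The intervention breaks the incoming arrows to R: R <- U - 2S + 2T no longer applies, and R = -2.
U = -2T + 1  [with T=6]  = -11
W = |R - U|  [with R=-2, U=-11]  = 9
Without intervention: U = -2T + 1  [with T=6]  = -11; R = U - 2S + 2T  [with U=-11, S=3, T=6]  = -5; W = |R - U|  [with R=-5, U=-11]  = 6.
Change = 9 − 6 = 3.

3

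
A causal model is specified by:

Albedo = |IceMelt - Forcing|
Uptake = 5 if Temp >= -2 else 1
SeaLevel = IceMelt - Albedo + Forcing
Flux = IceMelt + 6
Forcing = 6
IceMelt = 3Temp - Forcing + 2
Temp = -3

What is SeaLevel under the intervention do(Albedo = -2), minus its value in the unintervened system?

Intervening sets Albedo = -2 and removes its equation (Albedo = |IceMelt - Forcing|).
IceMelt = 3Temp - Forcing + 2  [with Temp=-3, Forcing=6]  = -13
SeaLevel = IceMelt - Albedo + Forcing  [with IceMelt=-13, Albedo=-2, Forcing=6]  = -5
Without intervention: IceMelt = 3Temp - Forcing + 2  [with Temp=-3, Forcing=6]  = -13; Albedo = |IceMelt - Forcing|  [with IceMelt=-13, Forcing=6]  = 19; SeaLevel = IceMelt - Albedo + Forcing  [with IceMelt=-13, Albedo=19, Forcing=6]  = -26.
Change = -5 − (-26) = 21.

21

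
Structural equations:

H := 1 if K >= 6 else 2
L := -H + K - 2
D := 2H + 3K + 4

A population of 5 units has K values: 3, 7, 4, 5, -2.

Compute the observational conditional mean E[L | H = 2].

Observing H=2 restricts to units where H's equation naturally yields 2: K ∈ {3, 4, 5, -2}. In that subpopulation L = -1, 0, 1, -6, mean -1.5.

-1.5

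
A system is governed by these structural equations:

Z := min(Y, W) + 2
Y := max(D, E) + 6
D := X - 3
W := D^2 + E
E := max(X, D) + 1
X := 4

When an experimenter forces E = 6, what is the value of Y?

do(E=6) replaces the equation E := max(X, D) + 1 with the constant E = 6.
D = X - 3  [with X=4]  = 1
Y = max(D, E) + 6  [with D=1, E=6]  = 12

12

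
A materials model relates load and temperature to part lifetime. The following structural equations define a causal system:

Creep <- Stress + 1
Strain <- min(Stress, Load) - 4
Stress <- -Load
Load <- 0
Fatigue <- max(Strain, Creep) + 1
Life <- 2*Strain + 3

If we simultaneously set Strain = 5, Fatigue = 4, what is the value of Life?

Setting Strain = 5, Fatigue = 4 by intervention discards those variables' equations.
Life = 2*Strain + 3  [with Strain=5]  = 13

13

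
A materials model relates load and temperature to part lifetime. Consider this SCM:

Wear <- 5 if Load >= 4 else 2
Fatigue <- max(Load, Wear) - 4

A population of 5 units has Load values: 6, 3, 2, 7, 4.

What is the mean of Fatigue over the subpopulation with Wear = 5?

E[Fatigue|Wear=5] averages over only the 3 units with Wear=5 (Load = 6, 7, 4): Fatigue = 2, 3, 1, mean 2.

2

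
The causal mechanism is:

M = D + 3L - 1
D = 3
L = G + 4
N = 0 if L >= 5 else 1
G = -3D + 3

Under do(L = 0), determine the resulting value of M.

2

The intervention breaks the incoming arrows to L: L = G + 4 no longer applies, and L = 0.
M = D + 3L - 1  [with D=3, L=0]  = 2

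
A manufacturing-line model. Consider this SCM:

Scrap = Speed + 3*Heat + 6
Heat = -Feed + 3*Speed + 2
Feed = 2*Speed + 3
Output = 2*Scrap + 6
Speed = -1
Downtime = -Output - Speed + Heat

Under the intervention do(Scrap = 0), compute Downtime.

-7

Under do(Scrap=0), the mechanism Scrap = Speed + 3*Heat + 6 is discarded; Scrap is fixed at 0.
Feed = 2*Speed + 3  [with Speed=-1]  = 1
Heat = -Feed + 3*Speed + 2  [with Feed=1, Speed=-1]  = -2
Output = 2*Scrap + 6  [with Scrap=0]  = 6
Downtime = -Output - Speed + Heat  [with Output=6, Speed=-1, Heat=-2]  = -7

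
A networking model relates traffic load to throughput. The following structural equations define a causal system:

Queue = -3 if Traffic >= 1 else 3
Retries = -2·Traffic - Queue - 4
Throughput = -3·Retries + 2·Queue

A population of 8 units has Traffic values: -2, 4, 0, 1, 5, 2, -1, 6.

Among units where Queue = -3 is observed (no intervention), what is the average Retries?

-8.2

Conditioning on Queue=-3 selects the 5 unit(s) with Traffic ∈ {4, 1, 5, 2, 6}. Their Retries values: -9, -3, -11, -5, -13. Mean = -8.2.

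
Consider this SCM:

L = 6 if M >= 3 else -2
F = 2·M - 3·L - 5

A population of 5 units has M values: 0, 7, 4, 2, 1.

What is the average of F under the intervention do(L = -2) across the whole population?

Under do(L=-2), L's equation is replaced by L=-2 for every unit. Per-unit F: 1, 15, 9, 5, 3. Mean = 6.6.

6.6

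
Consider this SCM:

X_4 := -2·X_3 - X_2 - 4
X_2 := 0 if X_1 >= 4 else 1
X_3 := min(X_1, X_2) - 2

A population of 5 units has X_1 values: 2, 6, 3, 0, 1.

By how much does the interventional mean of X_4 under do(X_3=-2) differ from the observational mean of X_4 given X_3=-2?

Under do(X_3=-2), X_3's equation is replaced by X_3=-2 for every unit. Per-unit X_4: -1, 0, -1, -1, -1. Mean = -0.8.
E[X_4|X_3=-2] averages over only the 2 units with X_3=-2 (X_1 = 6, 0): X_4 = 0, -1, mean -0.5.
Difference = -0.8 − (-0.5) = -0.3.

-0.3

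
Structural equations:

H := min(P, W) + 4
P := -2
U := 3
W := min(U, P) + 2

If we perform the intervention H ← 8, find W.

Under do(H=8), the mechanism H := min(P, W) + 4 is discarded; H is fixed at 8.
Since W is not a descendant of the intervened variable, it is unaffected.
W = min(U, P) + 2  [with U=3, P=-2]  = 0

0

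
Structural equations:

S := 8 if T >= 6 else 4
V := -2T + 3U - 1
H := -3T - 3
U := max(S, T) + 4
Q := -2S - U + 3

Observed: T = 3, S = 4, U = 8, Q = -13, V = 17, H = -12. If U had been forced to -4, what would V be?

do(U=-4) replaces the equation U := max(S, T) + 4 with the constant U = -4.
V = -2T + 3U - 1  [with T=3, U=-4]  = -19

-19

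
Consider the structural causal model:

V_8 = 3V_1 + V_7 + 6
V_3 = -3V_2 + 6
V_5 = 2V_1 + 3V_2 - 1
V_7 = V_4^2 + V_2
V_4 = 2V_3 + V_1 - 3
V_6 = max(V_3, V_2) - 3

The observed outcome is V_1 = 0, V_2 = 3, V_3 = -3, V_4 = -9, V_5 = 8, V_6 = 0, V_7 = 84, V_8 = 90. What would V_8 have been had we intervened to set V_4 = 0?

do(V_4=0) replaces the equation V_4 = 2V_3 + V_1 - 3 with the constant V_4 = 0.
V_7 = V_4^2 + V_2  [with V_4=0, V_2=3]  = 3
V_8 = 3V_1 + V_7 + 6  [with V_1=0, V_7=3]  = 9

9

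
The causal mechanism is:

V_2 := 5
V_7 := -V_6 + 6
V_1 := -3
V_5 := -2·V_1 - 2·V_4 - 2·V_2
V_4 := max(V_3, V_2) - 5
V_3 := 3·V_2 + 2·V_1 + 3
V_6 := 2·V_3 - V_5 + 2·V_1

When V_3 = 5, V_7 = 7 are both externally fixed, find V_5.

Setting V_3 = 5, V_7 = 7 by intervention discards those variables' equations.
V_4 = max(V_3, V_2) - 5  [with V_3=5, V_2=5]  = 0
V_5 = -2·V_1 - 2·V_4 - 2·V_2  [with V_1=-3, V_4=0, V_2=5]  = -4

-4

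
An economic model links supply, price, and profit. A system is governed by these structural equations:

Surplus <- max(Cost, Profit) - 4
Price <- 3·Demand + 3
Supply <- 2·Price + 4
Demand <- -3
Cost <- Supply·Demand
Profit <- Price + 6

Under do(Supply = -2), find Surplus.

2

The intervention breaks the incoming arrows to Supply: Supply <- 2·Price + 4 no longer applies, and Supply = -2.
Price = 3·Demand + 3  [with Demand=-3]  = -6
Cost = Supply·Demand  [with Supply=-2, Demand=-3]  = 6
Profit = Price + 6  [with Price=-6]  = 0
Surplus = max(Cost, Profit) - 4  [with Cost=6, Profit=0]  = 2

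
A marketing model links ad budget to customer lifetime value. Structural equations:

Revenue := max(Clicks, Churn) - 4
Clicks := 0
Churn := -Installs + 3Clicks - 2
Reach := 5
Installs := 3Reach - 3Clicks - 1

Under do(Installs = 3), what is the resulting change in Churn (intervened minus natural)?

11

The intervention breaks the incoming arrows to Installs: Installs := 3Reach - 3Clicks - 1 no longer applies, and Installs = 3.
Churn = -Installs + 3Clicks - 2  [with Installs=3, Clicks=0]  = -5
Without intervention: Installs = 3Reach - 3Clicks - 1  [with Reach=5, Clicks=0]  = 14; Churn = -Installs + 3Clicks - 2  [with Installs=14, Clicks=0]  = -16.
Change = -5 − (-16) = 11.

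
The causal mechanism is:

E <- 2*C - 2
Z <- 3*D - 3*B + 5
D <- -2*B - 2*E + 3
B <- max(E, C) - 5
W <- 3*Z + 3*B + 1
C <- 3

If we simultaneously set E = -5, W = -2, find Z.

Setting E = -5, W = -2 by intervention discards those variables' equations.
B = max(E, C) - 5  [with E=-5, C=3]  = -2
D = -2*B - 2*E + 3  [with B=-2, E=-5]  = 17
Z = 3*D - 3*B + 5  [with D=17, B=-2]  = 62

62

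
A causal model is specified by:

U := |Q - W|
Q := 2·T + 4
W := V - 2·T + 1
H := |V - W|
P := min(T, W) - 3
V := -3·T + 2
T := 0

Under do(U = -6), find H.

The intervention breaks the incoming arrows to U: U := |Q - W| no longer applies, and U = -6.
H is not downstream of the intervention, so its value is determined by the original equations.
V = -3·T + 2  [with T=0]  = 2
W = V - 2·T + 1  [with V=2, T=0]  = 3
H = |V - W|  [with V=2, W=3]  = 1

1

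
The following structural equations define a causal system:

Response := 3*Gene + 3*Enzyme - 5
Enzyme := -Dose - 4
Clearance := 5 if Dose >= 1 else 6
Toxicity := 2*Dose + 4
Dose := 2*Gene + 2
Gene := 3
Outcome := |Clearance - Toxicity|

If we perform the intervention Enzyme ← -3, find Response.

-5

The intervention breaks the incoming arrows to Enzyme: Enzyme := -Dose - 4 no longer applies, and Enzyme = -3.
Response = 3*Gene + 3*Enzyme - 5  [with Gene=3, Enzyme=-3]  = -5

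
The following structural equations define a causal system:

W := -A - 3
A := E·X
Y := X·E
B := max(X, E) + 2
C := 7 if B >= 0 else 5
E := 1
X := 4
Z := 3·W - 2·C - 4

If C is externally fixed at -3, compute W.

do(C=-3) replaces the equation C := 7 if B >= 0 else 5 with the constant C = -3.
Since W is not a descendant of the intervened variable, it is unaffected.
A = E·X  [with E=1, X=4]  = 4
W = -A - 3  [with A=4]  = -7

-7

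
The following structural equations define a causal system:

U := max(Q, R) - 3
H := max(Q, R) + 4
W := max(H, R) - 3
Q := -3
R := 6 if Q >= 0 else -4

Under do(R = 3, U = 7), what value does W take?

4

Setting R = 3, U = 7 by intervention discards those variables' equations.
H = max(Q, R) + 4  [with Q=-3, R=3]  = 7
W = max(H, R) - 3  [with H=7, R=3]  = 4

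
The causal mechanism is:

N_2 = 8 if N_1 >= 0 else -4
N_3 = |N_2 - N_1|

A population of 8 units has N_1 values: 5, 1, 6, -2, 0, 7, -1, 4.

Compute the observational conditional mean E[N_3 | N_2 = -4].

E[N_3|N_2=-4] averages over only the 2 units with N_2=-4 (N_1 = -2, -1): N_3 = 2, 3, mean 2.5.

2.5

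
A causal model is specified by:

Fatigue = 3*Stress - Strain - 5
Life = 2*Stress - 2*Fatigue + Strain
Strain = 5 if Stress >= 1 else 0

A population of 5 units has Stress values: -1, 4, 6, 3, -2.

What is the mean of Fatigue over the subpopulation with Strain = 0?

-9.5

Observing Strain=0 restricts to units where Strain's equation naturally yields 0: Stress ∈ {-1, -2}. In that subpopulation Fatigue = -8, -11, mean -9.5.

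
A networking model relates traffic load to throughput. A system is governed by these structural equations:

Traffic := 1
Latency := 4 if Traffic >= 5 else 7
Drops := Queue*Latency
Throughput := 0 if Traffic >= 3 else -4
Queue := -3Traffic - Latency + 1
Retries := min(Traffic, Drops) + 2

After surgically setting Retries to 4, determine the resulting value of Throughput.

The intervention breaks the incoming arrows to Retries: Retries := min(Traffic, Drops) + 2 no longer applies, and Retries = 4.
Since Throughput is not a descendant of the intervened variable, it is unaffected.
Throughput = 0 if Traffic >= 3 else -4  [with Traffic=1]  = -4

-4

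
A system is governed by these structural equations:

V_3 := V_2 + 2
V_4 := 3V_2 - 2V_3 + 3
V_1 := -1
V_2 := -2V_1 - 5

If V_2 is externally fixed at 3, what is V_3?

5

The intervention breaks the incoming arrows to V_2: V_2 := -2V_1 - 5 no longer applies, and V_2 = 3.
V_3 = V_2 + 2  [with V_2=3]  = 5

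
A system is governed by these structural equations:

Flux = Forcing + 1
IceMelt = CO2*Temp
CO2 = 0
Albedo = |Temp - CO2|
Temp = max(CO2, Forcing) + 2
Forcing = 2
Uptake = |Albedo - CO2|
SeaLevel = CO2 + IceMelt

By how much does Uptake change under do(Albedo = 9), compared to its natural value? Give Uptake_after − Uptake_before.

do(Albedo=9) replaces the equation Albedo = |Temp - CO2| with the constant Albedo = 9.
Uptake = |Albedo - CO2|  [with Albedo=9, CO2=0]  = 9
Without intervention: Temp = max(CO2, Forcing) + 2  [with CO2=0, Forcing=2]  = 4; Albedo = |Temp - CO2|  [with Temp=4, CO2=0]  = 4; Uptake = |Albedo - CO2|  [with Albedo=4, CO2=0]  = 4.
Change = 9 − 4 = 5.

5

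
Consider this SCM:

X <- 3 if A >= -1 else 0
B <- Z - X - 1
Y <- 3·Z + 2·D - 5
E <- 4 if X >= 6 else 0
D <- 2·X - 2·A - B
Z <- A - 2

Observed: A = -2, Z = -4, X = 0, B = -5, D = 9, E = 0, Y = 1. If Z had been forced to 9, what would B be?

8

Under do(Z=9), the mechanism Z <- A - 2 is discarded; Z is fixed at 9.
X = 3 if A >= -1 else 0  [with A=-2]  = 0
B = Z - X - 1  [with Z=9, X=0]  = 8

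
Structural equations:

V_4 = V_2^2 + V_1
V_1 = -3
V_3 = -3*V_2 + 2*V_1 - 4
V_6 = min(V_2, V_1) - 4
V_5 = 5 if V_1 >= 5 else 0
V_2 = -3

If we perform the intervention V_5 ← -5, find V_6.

The intervention breaks the incoming arrows to V_5: V_5 = 5 if V_1 >= 5 else 0 no longer applies, and V_5 = -5.
Since V_6 is not a descendant of the intervened variable, it is unaffected.
V_6 = min(V_2, V_1) - 4  [with V_2=-3, V_1=-3]  = -7

-7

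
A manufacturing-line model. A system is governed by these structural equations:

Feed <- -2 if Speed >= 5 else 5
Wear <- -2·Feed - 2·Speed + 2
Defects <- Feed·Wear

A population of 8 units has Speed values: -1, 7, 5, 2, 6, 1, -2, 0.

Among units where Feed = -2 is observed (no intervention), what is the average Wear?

-6

Conditioning on Feed=-2 selects the 3 unit(s) with Speed ∈ {7, 5, 6}. Their Wear values: -8, -4, -6. Mean = -6.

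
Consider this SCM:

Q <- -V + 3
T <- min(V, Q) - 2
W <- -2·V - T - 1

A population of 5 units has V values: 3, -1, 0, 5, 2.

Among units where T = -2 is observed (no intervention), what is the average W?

-2

Observing T=-2 restricts to units where T's equation naturally yields -2: V ∈ {3, 0}. In that subpopulation W = -5, 1, mean -2.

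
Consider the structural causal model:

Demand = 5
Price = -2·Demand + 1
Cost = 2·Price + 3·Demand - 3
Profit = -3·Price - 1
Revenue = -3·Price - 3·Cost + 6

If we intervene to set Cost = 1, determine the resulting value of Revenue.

The intervention breaks the incoming arrows to Cost: Cost = 2·Price + 3·Demand - 3 no longer applies, and Cost = 1.
Price = -2·Demand + 1  [with Demand=5]  = -9
Revenue = -3·Price - 3·Cost + 6  [with Price=-9, Cost=1]  = 30

30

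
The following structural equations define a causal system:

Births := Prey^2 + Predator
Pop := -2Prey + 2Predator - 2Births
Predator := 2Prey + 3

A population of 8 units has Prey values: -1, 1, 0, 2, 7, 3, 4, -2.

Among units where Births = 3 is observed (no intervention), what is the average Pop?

Conditioning on Births=3 selects the 2 unit(s) with Prey ∈ {0, -2}. Their Pop values: 0, -4. Mean = -2.

-2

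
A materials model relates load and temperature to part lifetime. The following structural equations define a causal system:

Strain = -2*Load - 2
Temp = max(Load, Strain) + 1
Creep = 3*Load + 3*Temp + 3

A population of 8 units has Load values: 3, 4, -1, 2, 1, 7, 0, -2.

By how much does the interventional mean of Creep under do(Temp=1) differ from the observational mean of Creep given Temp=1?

6.75

Every unit gets Temp=1 under the intervention. Creep values become 15, 18, 3, 12, 9, 27, 6, 0; E[Creep|do(Temp=1)] = 11.25.
Conditioning on Temp=1 selects the 2 unit(s) with Load ∈ {-1, 0}. Their Creep values: 3, 6. Mean = 4.5.
Difference = 11.25 − 4.5 = 6.75.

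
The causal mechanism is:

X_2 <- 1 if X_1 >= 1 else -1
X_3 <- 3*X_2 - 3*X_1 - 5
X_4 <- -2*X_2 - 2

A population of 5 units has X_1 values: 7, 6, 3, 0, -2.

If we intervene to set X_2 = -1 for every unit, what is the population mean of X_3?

-16.4

Every unit gets X_2=-1 under the intervention. X_3 values become -29, -26, -17, -8, -2; E[X_3|do(X_2=-1)] = -16.4.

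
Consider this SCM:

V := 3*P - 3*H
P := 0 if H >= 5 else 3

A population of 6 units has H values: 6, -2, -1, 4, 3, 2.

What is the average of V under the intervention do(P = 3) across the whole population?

Under do(P=3), P's equation is replaced by P=3 for every unit. Per-unit V: -9, 15, 12, -3, 0, 3. Mean = 3.

3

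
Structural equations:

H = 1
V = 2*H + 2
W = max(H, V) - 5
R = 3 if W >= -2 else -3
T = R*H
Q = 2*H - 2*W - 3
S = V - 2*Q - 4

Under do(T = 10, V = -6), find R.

-3

Setting T = 10, V = -6 by intervention discards those variables' equations.
W = max(H, V) - 5  [with H=1, V=-6]  = -4
R = 3 if W >= -2 else -3  [with W=-4]  = -3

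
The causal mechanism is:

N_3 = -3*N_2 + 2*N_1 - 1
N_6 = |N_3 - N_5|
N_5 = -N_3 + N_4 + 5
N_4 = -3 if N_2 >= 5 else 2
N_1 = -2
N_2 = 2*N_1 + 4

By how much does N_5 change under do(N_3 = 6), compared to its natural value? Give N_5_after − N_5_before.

do(N_3=6) replaces the equation N_3 = -3*N_2 + 2*N_1 - 1 with the constant N_3 = 6.
N_2 = 2*N_1 + 4  [with N_1=-2]  = 0
N_4 = -3 if N_2 >= 5 else 2  [with N_2=0]  = 2
N_5 = -N_3 + N_4 + 5  [with N_3=6, N_4=2]  = 1
Without intervention: N_2 = 2*N_1 + 4  [with N_1=-2]  = 0; N_3 = -3*N_2 + 2*N_1 - 1  [with N_2=0, N_1=-2]  = -5; N_4 = -3 if N_2 >= 5 else 2  [with N_2=0]  = 2; N_5 = -N_3 + N_4 + 5  [with N_3=-5, N_4=2]  = 12.
Change = 1 − 12 = -11.

-11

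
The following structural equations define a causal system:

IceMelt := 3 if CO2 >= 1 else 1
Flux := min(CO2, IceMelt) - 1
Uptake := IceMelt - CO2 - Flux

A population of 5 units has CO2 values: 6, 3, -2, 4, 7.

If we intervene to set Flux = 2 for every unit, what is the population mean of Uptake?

-3

Under do(Flux=2), Flux's equation is replaced by Flux=2 for every unit. Per-unit Uptake: -5, -2, 1, -3, -6. Mean = -3.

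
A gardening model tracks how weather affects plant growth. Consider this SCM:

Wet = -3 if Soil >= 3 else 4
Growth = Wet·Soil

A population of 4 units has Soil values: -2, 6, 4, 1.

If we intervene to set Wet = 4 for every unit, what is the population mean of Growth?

The intervention sets Wet=4 in all 4 units regardless of Soil. Recomputing Growth per unit gives -8, 24, 16, 4; average 9.

9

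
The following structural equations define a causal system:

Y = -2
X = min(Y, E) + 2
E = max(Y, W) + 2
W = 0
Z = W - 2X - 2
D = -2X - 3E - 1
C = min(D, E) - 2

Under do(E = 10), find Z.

do(E=10) replaces the equation E = max(Y, W) + 2 with the constant E = 10.
X = min(Y, E) + 2  [with Y=-2, E=10]  = 0
Z = W - 2X - 2  [with W=0, X=0]  = -2

-2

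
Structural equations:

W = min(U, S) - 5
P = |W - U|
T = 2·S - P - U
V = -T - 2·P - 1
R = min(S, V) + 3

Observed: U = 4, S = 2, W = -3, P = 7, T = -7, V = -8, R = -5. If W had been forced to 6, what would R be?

The intervention breaks the incoming arrows to W: W = min(U, S) - 5 no longer applies, and W = 6.
P = |W - U|  [with W=6, U=4]  = 2
T = 2·S - P - U  [with S=2, P=2, U=4]  = -2
V = -T - 2·P - 1  [with T=-2, P=2]  = -3
R = min(S, V) + 3  [with S=2, V=-3]  = 0

0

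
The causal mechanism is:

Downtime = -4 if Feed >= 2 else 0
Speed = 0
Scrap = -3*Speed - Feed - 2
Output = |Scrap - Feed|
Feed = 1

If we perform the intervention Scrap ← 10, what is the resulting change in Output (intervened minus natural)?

The intervention breaks the incoming arrows to Scrap: Scrap = -3*Speed - Feed - 2 no longer applies, and Scrap = 10.
Output = |Scrap - Feed|  [with Scrap=10, Feed=1]  = 9
Without intervention: Scrap = -3*Speed - Feed - 2  [with Speed=0, Feed=1]  = -3; Output = |Scrap - Feed|  [with Scrap=-3, Feed=1]  = 4.
Change = 9 − 4 = 5.

5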